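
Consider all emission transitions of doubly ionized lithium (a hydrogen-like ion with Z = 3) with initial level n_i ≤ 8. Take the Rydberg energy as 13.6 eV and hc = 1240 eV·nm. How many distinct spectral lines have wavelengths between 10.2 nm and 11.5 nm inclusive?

6

Enumerate all n_i → n_f pairs with 1 ≤ n_f < n_i ≤ 8 and compute λ = 1240 / [13.6·9·(1/n_f² − 1/n_i²)].
Lines falling in [10.2, 11.5] nm: 8→1 (10.29 nm), 7→1 (10.34 nm), 6→1 (10.42 nm), 5→1 (10.55 nm), 4→1 (10.81 nm), 3→1 (11.40 nm).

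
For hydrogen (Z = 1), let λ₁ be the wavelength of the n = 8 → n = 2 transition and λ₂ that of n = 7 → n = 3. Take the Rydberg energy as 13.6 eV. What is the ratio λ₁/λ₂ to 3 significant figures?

0.387

λ ∝ 1/ΔE ∝ 1/(1/n_f² − 1/n_i²), and the Z² and hc factors cancel in the ratio.
λ₁/λ₂ = (1/3² − 1/7²)/(1/2² − 1/8²) = 0.09070/0.2344 = 0.387.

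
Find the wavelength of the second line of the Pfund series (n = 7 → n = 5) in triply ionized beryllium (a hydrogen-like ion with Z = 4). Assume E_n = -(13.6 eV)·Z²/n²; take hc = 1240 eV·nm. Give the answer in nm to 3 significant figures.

The Pfund series terminates on n_f = 5; the second line has n_i = 5+2 = 7.
ΔE = 217.6 × (1/5² − 1/7²) = 4.263 eV.
λ = 1240 / 4.263 = 291 nm.

291 nm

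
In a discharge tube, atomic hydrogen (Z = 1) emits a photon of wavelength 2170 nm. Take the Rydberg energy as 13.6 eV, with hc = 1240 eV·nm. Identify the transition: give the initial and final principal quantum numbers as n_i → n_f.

The photon energy is ΔE = hc/λ = 1240 / 2170 = 0.5714 eV.
With Z = 1, ΔE = 13.60 × (1/n_f² − 1/n_i²), so 1/n_f² − 1/n_i² = 0.04202.
Trying n_f = 4 gives 1/n_i² = 0.02048, i.e. n_i ≈ 7; this pair matches.

n_i = 7, n_f = 4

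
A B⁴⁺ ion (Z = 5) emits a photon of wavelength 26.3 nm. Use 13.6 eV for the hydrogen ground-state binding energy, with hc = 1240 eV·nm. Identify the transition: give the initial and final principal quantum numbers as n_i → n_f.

The photon energy is ΔE = hc/λ = 1240 / 26.3 = 47.15 eV.
With Z = 5, ΔE = 340.0 × (1/n_f² − 1/n_i²), so 1/n_f² − 1/n_i² = 0.1387.
Trying n_f = 2 gives 1/n_i² = 0.1113, i.e. n_i ≈ 3; this pair matches.

n_i = 3, n_f = 2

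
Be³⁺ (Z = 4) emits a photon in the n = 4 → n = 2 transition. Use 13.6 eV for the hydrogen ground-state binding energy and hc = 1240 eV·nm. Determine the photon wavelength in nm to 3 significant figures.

30.4 nm

For Z = 4 the level energies scale as Z², so the effective Rydberg energy is 13.6 × 16 = 217.6 eV.
ΔE = 217.6 × (1/2² − 1/4²) = 217.6 × 0.1875 = 40.80 eV.
λ = hc/ΔE = 1240 / 40.80 = 30.4 nm.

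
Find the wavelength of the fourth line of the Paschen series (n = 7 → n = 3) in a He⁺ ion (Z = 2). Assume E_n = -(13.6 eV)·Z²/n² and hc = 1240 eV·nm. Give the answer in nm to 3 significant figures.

251 nm

The Paschen series terminates on n_f = 3; the fourth line has n_i = 3+4 = 7.
ΔE = 54.40 × (1/3² − 1/7²) = 4.934 eV.
λ = 1240 / 4.934 = 251 nm.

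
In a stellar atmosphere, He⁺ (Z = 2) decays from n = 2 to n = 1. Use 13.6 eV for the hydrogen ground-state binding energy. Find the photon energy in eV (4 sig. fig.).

The Bohr energies scale as Z², so for Z = 2: E_n = −54.40/n² eV.
E_2 = −54.40/4 = −13.60 eV and E_1 = −54.40/1 = −54.40 eV.
The photon energy is |E_2 − E_1| = 40.80 eV.

40.80 eV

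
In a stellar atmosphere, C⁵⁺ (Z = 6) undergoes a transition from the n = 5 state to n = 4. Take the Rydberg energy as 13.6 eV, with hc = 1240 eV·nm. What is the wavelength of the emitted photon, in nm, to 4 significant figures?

For Z = 6 the level energies scale as Z², so the effective Rydberg energy is 13.6 × 36 = 489.6 eV.
ΔE = 489.6 × (1/4² − 1/5²) = 489.6 × 0.02250 = 11.02 eV.
λ = hc/ΔE = 1240 / 11.02 = 112.6 nm.

112.6 nm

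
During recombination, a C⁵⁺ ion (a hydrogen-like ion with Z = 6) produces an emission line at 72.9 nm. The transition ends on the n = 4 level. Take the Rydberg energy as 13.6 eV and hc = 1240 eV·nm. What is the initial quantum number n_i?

The photon energy is ΔE = hc/λ = 1240 / 72.9 = 17.01 eV.
With Z = 6, ΔE = 489.6 × (1/n_f² − 1/n_i²), so 1/n_f² − 1/n_i² = 0.03474.
With n_f = 4: 1/n_i² = 1/16 − 0.03474 = 0.02776, so n_i ≈ 6.00.

n_i = 6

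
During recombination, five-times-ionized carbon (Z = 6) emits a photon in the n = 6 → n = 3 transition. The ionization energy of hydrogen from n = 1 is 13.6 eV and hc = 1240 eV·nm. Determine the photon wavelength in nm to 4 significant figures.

For Z = 6 the level energies scale as Z², so the effective Rydberg energy is 13.6 × 36 = 489.6 eV.
ΔE = 489.6 × (1/3² − 1/6²) = 489.6 × 0.08333 = 40.80 eV.
λ = hc/ΔE = 1240 / 40.80 = 30.39 nm.

30.39 nm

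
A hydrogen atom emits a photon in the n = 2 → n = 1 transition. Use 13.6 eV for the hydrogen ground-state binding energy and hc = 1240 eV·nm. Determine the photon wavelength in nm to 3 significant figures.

122 nm

ΔE = 13.60 × (1/1² − 1/2²) = 13.60 × 0.7500 = 10.20 eV.
λ = hc/ΔE = 1240 / 10.20 = 122 nm.
This line belongs to the Lyman series.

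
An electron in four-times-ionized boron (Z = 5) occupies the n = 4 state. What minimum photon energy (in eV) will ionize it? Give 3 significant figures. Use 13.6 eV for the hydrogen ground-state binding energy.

E_n = −13.6 Z²/n² = −340.0/n² eV for Z = 5.
E_4 = −340.0/16 = −21.3 eV, so ionization (to E = 0) requires 21.3 eV.

21.3 eV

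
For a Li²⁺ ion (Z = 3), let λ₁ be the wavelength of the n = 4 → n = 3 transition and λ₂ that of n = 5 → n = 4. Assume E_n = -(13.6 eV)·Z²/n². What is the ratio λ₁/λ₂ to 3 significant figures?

0.463

λ ∝ 1/ΔE ∝ 1/(1/n_f² − 1/n_i²), and the Z² and hc factors cancel in the ratio.
λ₁/λ₂ = (1/4² − 1/5²)/(1/3² − 1/4²) = 0.02250/0.04861 = 0.463.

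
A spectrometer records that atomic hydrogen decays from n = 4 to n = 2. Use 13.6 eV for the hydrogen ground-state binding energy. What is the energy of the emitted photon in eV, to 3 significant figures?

E_4 = −13.60/16 = −0.8500 eV and E_2 = −13.60/4 = −3.400 eV.
The photon energy is |E_4 − E_2| = 2.55 eV.

2.55 eV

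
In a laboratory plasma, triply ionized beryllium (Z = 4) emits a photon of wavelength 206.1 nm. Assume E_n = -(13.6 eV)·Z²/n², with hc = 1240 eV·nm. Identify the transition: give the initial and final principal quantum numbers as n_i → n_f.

n_i = 9, n_f = 5

The photon energy is ΔE = hc/λ = 1240 / 206.1 = 6.016 eV.
With Z = 4, ΔE = 217.6 × (1/n_f² − 1/n_i²), so 1/n_f² − 1/n_i² = 0.02765.
Trying n_f = 5 gives 1/n_i² = 0.01235, i.e. n_i ≈ 9; this pair matches.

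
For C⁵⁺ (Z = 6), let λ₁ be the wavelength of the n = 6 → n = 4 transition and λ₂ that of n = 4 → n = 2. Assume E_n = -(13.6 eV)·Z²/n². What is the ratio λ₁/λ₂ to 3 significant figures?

5.40

λ ∝ 1/ΔE ∝ 1/(1/n_f² − 1/n_i²), and the Z² and hc factors cancel in the ratio.
λ₁/λ₂ = (1/2² − 1/4²)/(1/4² − 1/6²) = 0.1875/0.03472 = 5.40.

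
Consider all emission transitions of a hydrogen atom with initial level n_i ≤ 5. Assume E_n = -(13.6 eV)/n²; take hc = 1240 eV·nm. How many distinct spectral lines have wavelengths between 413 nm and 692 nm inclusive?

3

Enumerate all n_i → n_f pairs with 1 ≤ n_f < n_i ≤ 5 and compute λ = 1240 / [13.6·1·(1/n_f² − 1/n_i²)].
Lines falling in [413, 692] nm: 5→2 (434.2 nm), 4→2 (486.3 nm), 3→2 (656.5 nm).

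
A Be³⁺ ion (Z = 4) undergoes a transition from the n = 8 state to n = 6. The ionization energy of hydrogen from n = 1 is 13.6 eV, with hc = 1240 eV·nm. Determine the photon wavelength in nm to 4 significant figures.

468.9 nm

For Z = 4 the level energies scale as Z², so the effective Rydberg energy is 13.6 × 16 = 217.6 eV.
ΔE = 217.6 × (1/6² − 1/8²) = 217.6 × 0.01215 = 2.644 eV.
λ = hc/ΔE = 1240 / 2.644 = 468.9 nm.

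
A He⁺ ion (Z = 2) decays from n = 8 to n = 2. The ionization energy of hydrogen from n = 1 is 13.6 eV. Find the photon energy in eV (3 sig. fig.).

12.8 eV

The Bohr energies scale as Z², so for Z = 2: E_n = −54.40/n² eV.
E_8 = −54.40/64 = −0.8500 eV and E_2 = −54.40/4 = −13.60 eV.
The photon energy is |E_8 − E_2| = 12.8 eV.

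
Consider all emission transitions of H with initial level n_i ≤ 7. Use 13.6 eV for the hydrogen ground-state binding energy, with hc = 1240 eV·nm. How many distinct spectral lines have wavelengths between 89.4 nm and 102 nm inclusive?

Enumerate all n_i → n_f pairs with 1 ≤ n_f < n_i ≤ 7 and compute λ = 1240 / [13.6·1·(1/n_f² − 1/n_i²)].
Lines falling in [89.4, 102] nm: 7→1 (93.08 nm), 6→1 (93.78 nm), 5→1 (94.98 nm), 4→1 (97.25 nm).

4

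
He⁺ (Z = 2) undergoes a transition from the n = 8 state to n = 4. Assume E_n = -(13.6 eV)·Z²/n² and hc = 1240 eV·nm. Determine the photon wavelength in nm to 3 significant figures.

486 nm

For Z = 2 the level energies scale as Z², so the effective Rydberg energy is 13.6 × 4 = 54.40 eV.
ΔE = 54.40 × (1/4² − 1/8²) = 54.40 × 0.04688 = 2.550 eV.
λ = hc/ΔE = 1240 / 2.550 = 486 nm.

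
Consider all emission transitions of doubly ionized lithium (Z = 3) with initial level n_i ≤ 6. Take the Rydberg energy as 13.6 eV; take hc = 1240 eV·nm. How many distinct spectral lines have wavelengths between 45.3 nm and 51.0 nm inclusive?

Enumerate all n_i → n_f pairs with 1 ≤ n_f < n_i ≤ 6 and compute λ = 1240 / [13.6·9·(1/n_f² − 1/n_i²)].
Lines falling in [45.3, 51.0] nm: 6→2 (45.59 nm), 5→2 (48.24 nm).

2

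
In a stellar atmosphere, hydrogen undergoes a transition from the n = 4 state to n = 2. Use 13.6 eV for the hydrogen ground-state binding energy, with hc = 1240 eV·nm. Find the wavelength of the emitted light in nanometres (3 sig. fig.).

486 nm

ΔE = 13.60 × (1/2² − 1/4²) = 13.60 × 0.1875 = 2.550 eV.
λ = hc/ΔE = 1240 / 2.550 = 486 nm.
This line belongs to the Balmer series.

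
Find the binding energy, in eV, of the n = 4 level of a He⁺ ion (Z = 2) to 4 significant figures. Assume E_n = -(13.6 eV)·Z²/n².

E_n = −13.6 Z²/n² = −54.40/n² eV for Z = 2.
E_4 = −54.40/16 = −3.400 eV, so ionization (to E = 0) requires 3.400 eV.

3.400 eV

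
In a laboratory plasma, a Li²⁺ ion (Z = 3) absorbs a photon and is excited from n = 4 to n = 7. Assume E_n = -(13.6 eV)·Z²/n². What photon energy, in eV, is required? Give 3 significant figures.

5.15 eV

The Bohr energies scale as Z², so for Z = 3: E_n = −122.4/n² eV.
E_7 = −122.4/49 = −2.498 eV and E_4 = −122.4/16 = −7.650 eV.
The photon energy is |E_7 − E_4| = 5.15 eV.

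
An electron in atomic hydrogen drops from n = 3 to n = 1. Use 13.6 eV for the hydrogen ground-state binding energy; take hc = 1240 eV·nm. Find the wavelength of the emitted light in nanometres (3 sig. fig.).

103 nm

ΔE = 13.60 × (1/1² − 1/3²) = 13.60 × 0.8889 = 12.09 eV.
λ = hc/ΔE = 1240 / 12.09 = 103 nm.
This line belongs to the Lyman series.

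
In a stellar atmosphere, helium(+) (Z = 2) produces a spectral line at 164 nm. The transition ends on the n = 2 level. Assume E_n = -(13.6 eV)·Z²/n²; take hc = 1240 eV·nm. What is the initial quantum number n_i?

n_i = 3

The photon energy is ΔE = hc/λ = 1240 / 164 = 7.561 eV.
With Z = 2, ΔE = 54.40 × (1/n_f² − 1/n_i²), so 1/n_f² − 1/n_i² = 0.1390.
With n_f = 2: 1/n_i² = 1/4 − 0.1390 = 0.1110, so n_i ≈ 3.00.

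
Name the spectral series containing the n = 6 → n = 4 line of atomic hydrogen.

Brackett

The series is set by the lower level: n_f = 4 is the Brackett series.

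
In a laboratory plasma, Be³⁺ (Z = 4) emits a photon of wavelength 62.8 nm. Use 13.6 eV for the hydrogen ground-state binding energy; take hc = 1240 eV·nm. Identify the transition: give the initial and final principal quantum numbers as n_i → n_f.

The photon energy is ΔE = hc/λ = 1240 / 62.8 = 19.75 eV.
With Z = 4, ΔE = 217.6 × (1/n_f² − 1/n_i²), so 1/n_f² − 1/n_i² = 0.09074.
Trying n_f = 3 gives 1/n_i² = 0.02037, i.e. n_i ≈ 7; this pair matches.

n_i = 7, n_f = 3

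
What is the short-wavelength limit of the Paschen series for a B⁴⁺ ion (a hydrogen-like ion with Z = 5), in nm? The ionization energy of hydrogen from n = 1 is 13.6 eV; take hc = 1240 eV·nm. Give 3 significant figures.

32.8 nm

The Paschen series has lower level n_f = 3; the series limit corresponds to n_i → ∞.
ΔE_max = 13.6 × 25 / 3² = 37.78 eV.
λ_min = 1240 / 37.78 = 32.8 nm.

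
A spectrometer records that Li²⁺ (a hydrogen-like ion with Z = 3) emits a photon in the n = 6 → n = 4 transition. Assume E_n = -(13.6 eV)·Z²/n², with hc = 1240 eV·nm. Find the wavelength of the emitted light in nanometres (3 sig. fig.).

For Z = 3 the level energies scale as Z², so the effective Rydberg energy is 13.6 × 9 = 122.4 eV.
ΔE = 122.4 × (1/4² − 1/6²) = 122.4 × 0.03472 = 4.250 eV.
λ = hc/ΔE = 1240 / 4.250 = 292 nm.

292 nm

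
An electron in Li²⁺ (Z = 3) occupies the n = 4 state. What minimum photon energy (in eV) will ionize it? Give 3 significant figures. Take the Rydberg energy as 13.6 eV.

7.65 eV

E_n = −13.6 Z²/n² = −122.4/n² eV for Z = 3.
E_4 = −122.4/16 = −7.65 eV, so ionization (to E = 0) requires 7.65 eV.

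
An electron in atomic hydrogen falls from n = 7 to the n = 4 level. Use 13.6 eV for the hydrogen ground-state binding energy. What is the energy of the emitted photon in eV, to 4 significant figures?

0.5724 eV

E_7 = −13.60/49 = −0.2776 eV and E_4 = −13.60/16 = −0.8500 eV.
The photon energy is |E_7 − E_4| = 0.5724 eV.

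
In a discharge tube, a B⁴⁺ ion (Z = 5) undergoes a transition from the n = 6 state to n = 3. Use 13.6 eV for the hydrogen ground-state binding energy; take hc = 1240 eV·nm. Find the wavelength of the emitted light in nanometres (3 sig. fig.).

For Z = 5 the level energies scale as Z², so the effective Rydberg energy is 13.6 × 25 = 340.0 eV.
ΔE = 340.0 × (1/3² − 1/6²) = 340.0 × 0.08333 = 28.33 eV.
λ = hc/ΔE = 1240 / 28.33 = 43.8 nm.

43.8 nm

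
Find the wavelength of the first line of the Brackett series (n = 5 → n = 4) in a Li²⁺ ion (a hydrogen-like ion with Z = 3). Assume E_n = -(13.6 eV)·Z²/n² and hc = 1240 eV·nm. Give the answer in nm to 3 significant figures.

The Brackett series terminates on n_f = 4; the first line has n_i = 4+1 = 5.
ΔE = 122.4 × (1/4² − 1/5²) = 2.754 eV.
λ = 1240 / 2.754 = 450 nm.

450 nm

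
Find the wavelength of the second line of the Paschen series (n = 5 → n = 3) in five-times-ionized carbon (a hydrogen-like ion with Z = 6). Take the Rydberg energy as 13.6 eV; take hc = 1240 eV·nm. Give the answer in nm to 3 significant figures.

35.6 nm

The Paschen series terminates on n_f = 3; the second line has n_i = 3+2 = 5.
ΔE = 489.6 × (1/3² − 1/5²) = 34.82 eV.
λ = 1240 / 34.82 = 35.6 nm.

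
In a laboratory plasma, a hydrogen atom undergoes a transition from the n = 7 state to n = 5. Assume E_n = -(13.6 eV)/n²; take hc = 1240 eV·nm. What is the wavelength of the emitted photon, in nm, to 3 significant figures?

ΔE = 13.60 × (1/5² − 1/7²) = 13.60 × 0.01959 = 0.2664 eV.
λ = hc/ΔE = 1240 / 0.2664 = 4650 nm.

4650 nm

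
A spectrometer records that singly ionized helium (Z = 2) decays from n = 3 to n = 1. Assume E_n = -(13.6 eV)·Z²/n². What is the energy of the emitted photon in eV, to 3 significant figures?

The Bohr energies scale as Z², so for Z = 2: E_n = −54.40/n² eV.
E_3 = −54.40/9 = −6.044 eV and E_1 = −54.40/1 = −54.40 eV.
The photon energy is |E_3 − E_1| = 48.4 eV.

48.4 eV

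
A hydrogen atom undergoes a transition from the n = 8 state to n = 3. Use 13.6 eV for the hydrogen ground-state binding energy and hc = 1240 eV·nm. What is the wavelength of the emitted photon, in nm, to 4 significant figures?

954.9 nm

ΔE = 13.60 × (1/3² − 1/8²) = 13.60 × 0.09549 = 1.299 eV.
λ = hc/ΔE = 1240 / 1.299 = 954.9 nm.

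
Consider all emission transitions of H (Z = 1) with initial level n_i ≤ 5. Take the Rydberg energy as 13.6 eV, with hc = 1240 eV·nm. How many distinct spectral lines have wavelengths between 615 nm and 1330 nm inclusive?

2

Enumerate all n_i → n_f pairs with 1 ≤ n_f < n_i ≤ 5 and compute λ = 1240 / [13.6·1·(1/n_f² − 1/n_i²)].
Lines falling in [615, 1330] nm: 3→2 (656.5 nm), 5→3 (1282 nm).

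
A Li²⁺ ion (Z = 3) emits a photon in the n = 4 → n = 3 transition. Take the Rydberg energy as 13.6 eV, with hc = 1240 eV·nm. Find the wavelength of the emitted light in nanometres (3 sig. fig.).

For Z = 3 the level energies scale as Z², so the effective Rydberg energy is 13.6 × 9 = 122.4 eV.
ΔE = 122.4 × (1/3² − 1/4²) = 122.4 × 0.04861 = 5.950 eV.
λ = hc/ΔE = 1240 / 5.950 = 208 nm.

208 nm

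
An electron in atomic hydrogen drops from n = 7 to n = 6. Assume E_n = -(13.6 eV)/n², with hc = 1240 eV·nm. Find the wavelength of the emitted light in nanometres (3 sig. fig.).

ΔE = 13.60 × (1/6² − 1/7²) = 13.60 × 0.007370 = 0.1002 eV.
λ = hc/ΔE = 1240 / 0.1002 = 12400 nm.

12400 nm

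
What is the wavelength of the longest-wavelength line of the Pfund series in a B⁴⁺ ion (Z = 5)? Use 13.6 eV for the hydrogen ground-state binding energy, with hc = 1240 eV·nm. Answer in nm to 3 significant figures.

298 nm

The Pfund series terminates on n_f = 5; the first line has n_i = 5+1 = 6.
ΔE = 340.0 × (1/5² − 1/6²) = 4.156 eV.
λ = 1240 / 4.156 = 298 nm.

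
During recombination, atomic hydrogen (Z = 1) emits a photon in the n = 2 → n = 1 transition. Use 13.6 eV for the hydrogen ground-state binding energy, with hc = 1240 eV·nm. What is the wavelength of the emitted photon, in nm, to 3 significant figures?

122 nm

ΔE = 13.60 × (1/1² − 1/2²) = 13.60 × 0.7500 = 10.20 eV.
λ = hc/ΔE = 1240 / 10.20 = 122 nm.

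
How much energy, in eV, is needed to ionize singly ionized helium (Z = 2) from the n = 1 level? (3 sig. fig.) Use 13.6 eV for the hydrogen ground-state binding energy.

E_n = −13.6 Z²/n² = −54.40/n² eV for Z = 2.
E_1 = −54.40/1 = −54.4 eV, so ionization (to E = 0) requires 54.4 eV.

54.4 eV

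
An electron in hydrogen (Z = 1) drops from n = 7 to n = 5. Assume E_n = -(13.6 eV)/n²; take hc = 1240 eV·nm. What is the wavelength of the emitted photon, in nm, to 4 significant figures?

4654 nm

ΔE = 13.60 × (1/5² − 1/7²) = 13.60 × 0.01959 = 0.2664 eV.
λ = hc/ΔE = 1240 / 0.2664 = 4654 nm.
This line belongs to the Pfund series.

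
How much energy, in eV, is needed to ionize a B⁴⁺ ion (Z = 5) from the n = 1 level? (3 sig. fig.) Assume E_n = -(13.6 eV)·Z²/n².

340 eV

E_n = −13.6 Z²/n² = −340.0/n² eV for Z = 5.
E_1 = −340.0/1 = −340 eV, so ionization (to E = 0) requires 340 eV.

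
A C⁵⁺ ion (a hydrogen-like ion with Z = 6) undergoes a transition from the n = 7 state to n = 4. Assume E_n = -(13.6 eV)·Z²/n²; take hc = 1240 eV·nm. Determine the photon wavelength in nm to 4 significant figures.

60.17 nm

For Z = 6 the level energies scale as Z², so the effective Rydberg energy is 13.6 × 36 = 489.6 eV.
ΔE = 489.6 × (1/4² − 1/7²) = 489.6 × 0.04209 = 20.61 eV.
λ = hc/ΔE = 1240 / 20.61 = 60.17 nm.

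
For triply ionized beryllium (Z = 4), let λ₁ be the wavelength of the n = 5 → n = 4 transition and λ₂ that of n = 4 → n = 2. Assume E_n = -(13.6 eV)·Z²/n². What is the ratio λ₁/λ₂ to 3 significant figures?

λ ∝ 1/ΔE ∝ 1/(1/n_f² − 1/n_i²), and the Z² and hc factors cancel in the ratio.
λ₁/λ₂ = (1/2² − 1/4²)/(1/4² − 1/5²) = 0.1875/0.02250 = 8.33.

8.33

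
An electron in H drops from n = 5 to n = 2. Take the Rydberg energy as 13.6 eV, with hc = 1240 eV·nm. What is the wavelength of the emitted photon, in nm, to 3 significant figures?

ΔE = 13.60 × (1/2² − 1/5²) = 13.60 × 0.2100 = 2.856 eV.
λ = hc/ΔE = 1240 / 2.856 = 434 nm.

434 nm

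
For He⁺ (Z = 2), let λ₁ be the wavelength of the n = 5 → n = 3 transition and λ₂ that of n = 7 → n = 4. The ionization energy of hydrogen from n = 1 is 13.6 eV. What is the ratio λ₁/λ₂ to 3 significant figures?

0.592

λ ∝ 1/ΔE ∝ 1/(1/n_f² − 1/n_i²), and the Z² and hc factors cancel in the ratio.
λ₁/λ₂ = (1/4² − 1/7²)/(1/3² − 1/5²) = 0.04209/0.07111 = 0.592.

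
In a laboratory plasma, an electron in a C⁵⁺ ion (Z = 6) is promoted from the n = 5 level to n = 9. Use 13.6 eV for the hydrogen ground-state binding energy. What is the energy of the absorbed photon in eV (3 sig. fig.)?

13.5 eV

The Bohr energies scale as Z², so for Z = 6: E_n = −489.6/n² eV.
E_9 = −489.6/81 = −6.044 eV and E_5 = −489.6/25 = −19.58 eV.
The photon energy is |E_9 − E_5| = 13.5 eV.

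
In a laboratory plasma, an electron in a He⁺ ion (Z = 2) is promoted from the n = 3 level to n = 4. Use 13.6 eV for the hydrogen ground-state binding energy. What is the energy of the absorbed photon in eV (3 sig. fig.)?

2.64 eV

The Bohr energies scale as Z², so for Z = 2: E_n = −54.40/n² eV.
E_4 = −54.40/16 = −3.400 eV and E_3 = −54.40/9 = −6.044 eV.
The photon energy is |E_4 − E_3| = 2.64 eV.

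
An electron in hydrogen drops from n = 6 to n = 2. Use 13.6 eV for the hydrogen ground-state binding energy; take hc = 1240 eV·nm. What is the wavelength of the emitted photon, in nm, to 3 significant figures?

410 nm

ΔE = 13.60 × (1/2² − 1/6²) = 13.60 × 0.2222 = 3.022 eV.
λ = hc/ΔE = 1240 / 3.022 = 410 nm.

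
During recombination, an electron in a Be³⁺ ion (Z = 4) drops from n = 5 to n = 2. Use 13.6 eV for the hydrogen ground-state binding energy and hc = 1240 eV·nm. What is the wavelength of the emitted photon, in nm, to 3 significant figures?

27.1 nm

For Z = 4 the level energies scale as Z², so the effective Rydberg energy is 13.6 × 16 = 217.6 eV.
ΔE = 217.6 × (1/2² − 1/5²) = 217.6 × 0.2100 = 45.70 eV.
λ = hc/ΔE = 1240 / 45.70 = 27.1 nm.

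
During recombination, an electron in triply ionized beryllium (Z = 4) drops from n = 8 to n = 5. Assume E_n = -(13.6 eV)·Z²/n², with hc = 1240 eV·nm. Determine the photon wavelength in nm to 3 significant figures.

For Z = 4 the level energies scale as Z², so the effective Rydberg energy is 13.6 × 16 = 217.6 eV.
ΔE = 217.6 × (1/5² − 1/8²) = 217.6 × 0.02438 = 5.304 eV.
λ = hc/ΔE = 1240 / 5.304 = 234 nm.

234 nm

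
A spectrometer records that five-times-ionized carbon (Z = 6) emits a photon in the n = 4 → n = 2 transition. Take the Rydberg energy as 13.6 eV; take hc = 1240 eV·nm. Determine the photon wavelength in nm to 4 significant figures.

13.51 nm

For Z = 6 the level energies scale as Z², so the effective Rydberg energy is 13.6 × 36 = 489.6 eV.
ΔE = 489.6 × (1/2² − 1/4²) = 489.6 × 0.1875 = 91.80 eV.
λ = hc/ΔE = 1240 / 91.80 = 13.51 nm.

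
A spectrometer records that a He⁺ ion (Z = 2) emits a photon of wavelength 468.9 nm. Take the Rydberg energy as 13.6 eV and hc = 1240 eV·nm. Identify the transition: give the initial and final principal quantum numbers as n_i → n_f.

n_i = 4, n_f = 3

The photon energy is ΔE = hc/λ = 1240 / 468.9 = 2.644 eV.
With Z = 2, ΔE = 54.40 × (1/n_f² − 1/n_i²), so 1/n_f² − 1/n_i² = 0.04861.
Trying n_f = 3 gives 1/n_i² = 0.06250, i.e. n_i ≈ 4; this pair matches.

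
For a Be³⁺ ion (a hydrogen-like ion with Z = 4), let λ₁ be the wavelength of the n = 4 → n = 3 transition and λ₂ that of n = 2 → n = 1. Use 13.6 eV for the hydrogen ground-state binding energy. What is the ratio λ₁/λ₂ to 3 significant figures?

λ ∝ 1/ΔE ∝ 1/(1/n_f² − 1/n_i²), and the Z² and hc factors cancel in the ratio.
λ₁/λ₂ = (1/1² − 1/2²)/(1/3² − 1/4²) = 0.7500/0.04861 = 15.4.

15.4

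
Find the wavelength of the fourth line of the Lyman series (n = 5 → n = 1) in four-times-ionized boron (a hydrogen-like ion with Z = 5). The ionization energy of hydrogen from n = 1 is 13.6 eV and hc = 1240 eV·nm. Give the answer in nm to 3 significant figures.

The Lyman series terminates on n_f = 1; the fourth line has n_i = 1+4 = 5.
ΔE = 340.0 × (1/1² − 1/5²) = 326.4 eV.
λ = 1240 / 326.4 = 3.80 nm.

3.80 nm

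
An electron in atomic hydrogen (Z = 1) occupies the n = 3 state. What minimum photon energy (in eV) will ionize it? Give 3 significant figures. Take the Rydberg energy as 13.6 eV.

1.51 eV

E_3 = −13.60/9 = −1.51 eV, so ionization (to E = 0) requires 1.51 eV.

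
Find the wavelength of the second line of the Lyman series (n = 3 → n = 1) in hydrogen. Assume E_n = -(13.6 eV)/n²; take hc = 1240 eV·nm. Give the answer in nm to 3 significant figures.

The Lyman series terminates on n_f = 1; the second line has n_i = 1+2 = 3.
ΔE = 13.60 × (1/1² − 1/3²) = 12.09 eV.
λ = 1240 / 12.09 = 103 nm.

103 nm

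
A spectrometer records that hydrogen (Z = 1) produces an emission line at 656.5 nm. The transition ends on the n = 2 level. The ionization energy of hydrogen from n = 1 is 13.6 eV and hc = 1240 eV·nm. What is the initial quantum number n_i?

n_i = 3

The photon energy is ΔE = hc/λ = 1240 / 656.5 = 1.889 eV.
With Z = 1, ΔE = 13.60 × (1/n_f² − 1/n_i²), so 1/n_f² − 1/n_i² = 0.1389.
With n_f = 2: 1/n_i² = 1/4 − 0.1389 = 0.1111, so n_i ≈ 3.00.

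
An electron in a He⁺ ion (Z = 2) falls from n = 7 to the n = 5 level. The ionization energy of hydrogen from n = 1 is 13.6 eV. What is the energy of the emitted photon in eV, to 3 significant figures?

1.07 eV

The Bohr energies scale as Z², so for Z = 2: E_n = −54.40/n² eV.
E_7 = −54.40/49 = −1.110 eV and E_5 = −54.40/25 = −2.176 eV.
The photon energy is |E_7 − E_5| = 1.07 eV.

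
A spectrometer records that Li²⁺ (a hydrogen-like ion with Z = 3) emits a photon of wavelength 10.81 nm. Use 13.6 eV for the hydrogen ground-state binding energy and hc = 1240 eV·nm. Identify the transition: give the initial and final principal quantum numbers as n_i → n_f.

n_i = 4, n_f = 1

The photon energy is ΔE = hc/λ = 1240 / 10.81 = 114.7 eV.
With Z = 3, ΔE = 122.4 × (1/n_f² − 1/n_i²), so 1/n_f² − 1/n_i² = 0.9372.
Trying n_f = 1 gives 1/n_i² = 0.06284, i.e. n_i ≈ 4; this pair matches.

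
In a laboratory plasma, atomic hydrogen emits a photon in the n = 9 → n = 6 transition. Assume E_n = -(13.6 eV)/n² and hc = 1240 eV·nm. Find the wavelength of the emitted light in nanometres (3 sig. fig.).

ΔE = 13.60 × (1/6² − 1/9²) = 13.60 × 0.01543 = 0.2099 eV.
λ = hc/ΔE = 1240 / 0.2099 = 5910 nm.

5910 nm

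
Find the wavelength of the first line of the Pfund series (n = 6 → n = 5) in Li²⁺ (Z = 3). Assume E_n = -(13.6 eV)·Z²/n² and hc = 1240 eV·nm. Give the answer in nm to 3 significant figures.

The Pfund series terminates on n_f = 5; the first line has n_i = 5+1 = 6.
ΔE = 122.4 × (1/5² − 1/6²) = 1.496 eV.
λ = 1240 / 1.496 = 829 nm.

829 nm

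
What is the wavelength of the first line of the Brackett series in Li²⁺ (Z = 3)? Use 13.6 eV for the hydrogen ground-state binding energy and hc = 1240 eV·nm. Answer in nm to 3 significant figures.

The Brackett series terminates on n_f = 4; the first line has n_i = 4+1 = 5.
ΔE = 122.4 × (1/4² − 1/5²) = 2.754 eV.
λ = 1240 / 2.754 = 450 nm.

450 nm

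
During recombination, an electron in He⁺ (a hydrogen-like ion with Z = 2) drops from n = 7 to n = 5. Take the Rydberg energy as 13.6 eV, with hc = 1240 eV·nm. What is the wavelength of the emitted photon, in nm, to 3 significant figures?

1160 nm

For Z = 2 the level energies scale as Z², so the effective Rydberg energy is 13.6 × 4 = 54.40 eV.
ΔE = 54.40 × (1/5² − 1/7²) = 54.40 × 0.01959 = 1.066 eV.
λ = hc/ΔE = 1240 / 1.066 = 1160 nm.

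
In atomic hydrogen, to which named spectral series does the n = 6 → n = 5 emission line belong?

Pfund

The series is set by the lower level: n_f = 5 is the Pfund series.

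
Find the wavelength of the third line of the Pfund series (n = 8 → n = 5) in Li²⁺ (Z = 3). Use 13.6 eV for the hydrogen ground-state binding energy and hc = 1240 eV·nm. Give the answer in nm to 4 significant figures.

415.6 nm

The Pfund series terminates on n_f = 5; the third line has n_i = 5+3 = 8.
ΔE = 122.4 × (1/5² − 1/8²) = 2.984 eV.
λ = 1240 / 2.984 = 415.6 nm.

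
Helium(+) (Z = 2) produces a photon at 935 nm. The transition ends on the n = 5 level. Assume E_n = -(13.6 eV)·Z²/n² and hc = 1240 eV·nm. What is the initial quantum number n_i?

n_i = 8

The photon energy is ΔE = hc/λ = 1240 / 935 = 1.326 eV.
With Z = 2, ΔE = 54.40 × (1/n_f² − 1/n_i²), so 1/n_f² − 1/n_i² = 0.02438.
With n_f = 5: 1/n_i² = 1/25 − 0.02438 = 0.01562, so n_i ≈ 8.00.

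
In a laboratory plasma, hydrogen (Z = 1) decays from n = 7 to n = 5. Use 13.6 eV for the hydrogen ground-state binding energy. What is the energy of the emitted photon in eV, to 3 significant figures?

0.266 eV

E_7 = −13.60/49 = −0.2776 eV and E_5 = −13.60/25 = −0.5440 eV.
The photon energy is |E_7 − E_5| = 0.266 eV.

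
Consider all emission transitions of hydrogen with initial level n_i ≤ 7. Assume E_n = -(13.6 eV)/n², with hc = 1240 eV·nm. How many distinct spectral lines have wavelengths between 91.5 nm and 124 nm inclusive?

Enumerate all n_i → n_f pairs with 1 ≤ n_f < n_i ≤ 7 and compute λ = 1240 / [13.6·1·(1/n_f² − 1/n_i²)].
Lines falling in [91.5, 124] nm: 7→1 (93.08 nm), 6→1 (93.78 nm), 5→1 (94.98 nm), 4→1 (97.25 nm), 3→1 (102.6 nm), 2→1 (121.6 nm).

6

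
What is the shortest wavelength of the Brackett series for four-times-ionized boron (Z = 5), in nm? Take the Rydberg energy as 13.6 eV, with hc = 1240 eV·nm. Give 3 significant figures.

The Brackett series has lower level n_f = 4; the series limit corresponds to n_i → ∞.
ΔE_max = 13.6 × 25 / 4² = 21.25 eV.
λ_min = 1240 / 21.25 = 58.4 nm.

58.4 nm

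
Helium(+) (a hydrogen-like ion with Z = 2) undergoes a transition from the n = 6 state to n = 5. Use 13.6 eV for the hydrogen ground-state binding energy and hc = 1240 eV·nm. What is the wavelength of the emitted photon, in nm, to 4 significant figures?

For Z = 2 the level energies scale as Z², so the effective Rydberg energy is 13.6 × 4 = 54.40 eV.
ΔE = 54.40 × (1/5² − 1/6²) = 54.40 × 0.01222 = 0.6649 eV.
λ = hc/ΔE = 1240 / 0.6649 = 1865 nm.

1865 nm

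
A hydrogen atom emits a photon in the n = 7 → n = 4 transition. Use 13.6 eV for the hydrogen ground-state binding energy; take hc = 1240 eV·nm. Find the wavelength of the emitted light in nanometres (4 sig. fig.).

2166 nm

ΔE = 13.60 × (1/4² − 1/7²) = 13.60 × 0.04209 = 0.5724 eV.
λ = hc/ΔE = 1240 / 0.5724 = 2166 nm.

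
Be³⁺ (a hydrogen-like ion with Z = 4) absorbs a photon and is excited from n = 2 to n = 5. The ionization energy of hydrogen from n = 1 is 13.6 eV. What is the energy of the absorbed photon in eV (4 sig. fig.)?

The Bohr energies scale as Z², so for Z = 4: E_n = −217.6/n² eV.
E_5 = −217.6/25 = −8.704 eV and E_2 = −217.6/4 = −54.40 eV.
The photon energy is |E_5 − E_2| = 45.70 eV.

45.70 eV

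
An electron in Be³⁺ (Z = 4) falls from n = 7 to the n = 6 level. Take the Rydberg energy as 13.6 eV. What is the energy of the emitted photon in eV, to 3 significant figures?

The Bohr energies scale as Z², so for Z = 4: E_n = −217.6/n² eV.
E_7 = −217.6/49 = −4.441 eV and E_6 = −217.6/36 = −6.044 eV.
The photon energy is |E_7 − E_6| = 1.60 eV.

1.60 eV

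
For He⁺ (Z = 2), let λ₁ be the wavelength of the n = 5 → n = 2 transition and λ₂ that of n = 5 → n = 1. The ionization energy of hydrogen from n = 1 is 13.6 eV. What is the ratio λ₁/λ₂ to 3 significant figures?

λ ∝ 1/ΔE ∝ 1/(1/n_f² − 1/n_i²), and the Z² and hc factors cancel in the ratio.
λ₁/λ₂ = (1/1² − 1/5²)/(1/2² − 1/5²) = 0.9600/0.2100 = 4.57.

4.57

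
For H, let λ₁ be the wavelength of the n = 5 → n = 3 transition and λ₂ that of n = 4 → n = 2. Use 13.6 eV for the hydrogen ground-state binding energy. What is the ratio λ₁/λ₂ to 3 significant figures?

2.64

λ ∝ 1/ΔE ∝ 1/(1/n_f² − 1/n_i²), and the Z² and hc factors cancel in the ratio.
λ₁/λ₂ = (1/2² − 1/4²)/(1/3² − 1/5²) = 0.1875/0.07111 = 2.64.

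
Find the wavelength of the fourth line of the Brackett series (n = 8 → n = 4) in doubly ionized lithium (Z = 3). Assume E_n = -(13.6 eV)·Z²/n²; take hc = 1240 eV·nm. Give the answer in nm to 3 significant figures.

The Brackett series terminates on n_f = 4; the fourth line has n_i = 4+4 = 8.
ΔE = 122.4 × (1/4² − 1/8²) = 5.738 eV.
λ = 1240 / 5.738 = 216 nm.

216 nm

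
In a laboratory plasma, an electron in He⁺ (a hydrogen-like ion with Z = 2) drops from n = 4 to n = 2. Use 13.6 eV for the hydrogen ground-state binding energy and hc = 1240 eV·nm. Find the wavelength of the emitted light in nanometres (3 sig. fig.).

122 nm

For Z = 2 the level energies scale as Z², so the effective Rydberg energy is 13.6 × 4 = 54.40 eV.
ΔE = 54.40 × (1/2² − 1/4²) = 54.40 × 0.1875 = 10.20 eV.
λ = hc/ΔE = 1240 / 10.20 = 122 nm.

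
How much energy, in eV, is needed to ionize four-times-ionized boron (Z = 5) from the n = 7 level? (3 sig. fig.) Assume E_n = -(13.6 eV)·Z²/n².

6.94 eV

E_n = −13.6 Z²/n² = −340.0/n² eV for Z = 5.
E_7 = −340.0/49 = −6.94 eV, so ionization (to E = 0) requires 6.94 eV.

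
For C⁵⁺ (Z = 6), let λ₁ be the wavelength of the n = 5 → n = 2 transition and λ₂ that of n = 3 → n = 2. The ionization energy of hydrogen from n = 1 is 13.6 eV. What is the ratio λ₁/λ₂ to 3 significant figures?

0.661

λ ∝ 1/ΔE ∝ 1/(1/n_f² − 1/n_i²), and the Z² and hc factors cancel in the ratio.
λ₁/λ₂ = (1/2² − 1/3²)/(1/2² − 1/5²) = 0.1389/0.2100 = 0.661.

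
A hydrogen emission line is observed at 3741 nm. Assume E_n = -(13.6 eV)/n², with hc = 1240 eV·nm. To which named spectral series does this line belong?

ΔE = 1240/3741 = 0.3315 eV.
This matches 13.6 × (1/5² − 1/8²), so n_f = 5: the Pfund series.

Pfund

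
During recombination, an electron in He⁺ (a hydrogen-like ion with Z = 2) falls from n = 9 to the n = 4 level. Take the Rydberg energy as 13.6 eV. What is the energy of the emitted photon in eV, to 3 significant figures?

The Bohr energies scale as Z², so for Z = 2: E_n = −54.40/n² eV.
E_9 = −54.40/81 = −0.6716 eV and E_4 = −54.40/16 = −3.400 eV.
The photon energy is |E_9 − E_4| = 2.73 eV.

2.73 eV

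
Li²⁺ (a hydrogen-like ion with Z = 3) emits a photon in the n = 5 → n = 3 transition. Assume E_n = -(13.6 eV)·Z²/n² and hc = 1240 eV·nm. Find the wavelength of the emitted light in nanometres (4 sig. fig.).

142.5 nm

For Z = 3 the level energies scale as Z², so the effective Rydberg energy is 13.6 × 9 = 122.4 eV.
ΔE = 122.4 × (1/3² − 1/5²) = 122.4 × 0.07111 = 8.704 eV.
λ = hc/ΔE = 1240 / 8.704 = 142.5 nm.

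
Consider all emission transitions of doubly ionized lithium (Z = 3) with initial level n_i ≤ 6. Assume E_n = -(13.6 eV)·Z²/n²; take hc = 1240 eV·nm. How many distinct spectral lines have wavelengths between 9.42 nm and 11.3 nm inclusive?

3

Enumerate all n_i → n_f pairs with 1 ≤ n_f < n_i ≤ 6 and compute λ = 1240 / [13.6·9·(1/n_f² − 1/n_i²)].
Lines falling in [9.42, 11.3] nm: 6→1 (10.42 nm), 5→1 (10.55 nm), 4→1 (10.81 nm).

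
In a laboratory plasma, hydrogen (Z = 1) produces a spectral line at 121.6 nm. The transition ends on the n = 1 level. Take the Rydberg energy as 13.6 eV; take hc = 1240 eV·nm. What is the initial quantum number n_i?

n_i = 2

The photon energy is ΔE = hc/λ = 1240 / 121.6 = 10.20 eV.
With Z = 1, ΔE = 13.60 × (1/n_f² − 1/n_i²), so 1/n_f² − 1/n_i² = 0.7498.
With n_f = 1: 1/n_i² = 1/1 − 0.7498 = 0.2502, so n_i ≈ 2.00.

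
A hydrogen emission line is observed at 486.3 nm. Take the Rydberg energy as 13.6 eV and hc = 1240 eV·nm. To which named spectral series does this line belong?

ΔE = 1240/486.3 = 2.550 eV.
This matches 13.6 × (1/2² − 1/4²), so n_f = 2: the Balmer series.

Balmer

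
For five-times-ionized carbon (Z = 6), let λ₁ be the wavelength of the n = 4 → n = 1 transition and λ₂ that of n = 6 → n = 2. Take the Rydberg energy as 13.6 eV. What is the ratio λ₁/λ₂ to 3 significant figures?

λ ∝ 1/ΔE ∝ 1/(1/n_f² − 1/n_i²), and the Z² and hc factors cancel in the ratio.
λ₁/λ₂ = (1/2² − 1/6²)/(1/1² − 1/4²) = 0.2222/0.9375 = 0.237.

0.237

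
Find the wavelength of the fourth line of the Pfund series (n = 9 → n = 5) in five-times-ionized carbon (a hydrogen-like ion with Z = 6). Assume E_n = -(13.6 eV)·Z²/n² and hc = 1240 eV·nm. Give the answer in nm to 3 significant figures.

91.6 nm

The Pfund series terminates on n_f = 5; the fourth line has n_i = 5+4 = 9.
ΔE = 489.6 × (1/5² − 1/9²) = 13.54 eV.
λ = 1240 / 13.54 = 91.6 nm.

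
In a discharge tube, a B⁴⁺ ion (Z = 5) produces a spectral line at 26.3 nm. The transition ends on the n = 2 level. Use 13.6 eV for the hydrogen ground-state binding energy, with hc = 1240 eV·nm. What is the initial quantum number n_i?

The photon energy is ΔE = hc/λ = 1240 / 26.3 = 47.15 eV.
With Z = 5, ΔE = 340.0 × (1/n_f² − 1/n_i²), so 1/n_f² − 1/n_i² = 0.1387.
With n_f = 2: 1/n_i² = 1/4 − 0.1387 = 0.1113, so n_i ≈ 3.00.

n_i = 3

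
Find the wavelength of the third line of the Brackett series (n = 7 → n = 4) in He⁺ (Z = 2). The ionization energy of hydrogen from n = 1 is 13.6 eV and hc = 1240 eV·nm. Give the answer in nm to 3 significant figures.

542 nm

The Brackett series terminates on n_f = 4; the third line has n_i = 4+3 = 7.
ΔE = 54.40 × (1/4² − 1/7²) = 2.290 eV.
λ = 1240 / 2.290 = 542 nm.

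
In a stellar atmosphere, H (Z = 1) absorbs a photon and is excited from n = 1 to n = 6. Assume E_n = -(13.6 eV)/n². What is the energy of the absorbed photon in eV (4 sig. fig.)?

13.22 eV

E_6 = −13.60/36 = −0.3778 eV and E_1 = −13.60/1 = −13.60 eV.
The photon energy is |E_6 − E_1| = 13.22 eV.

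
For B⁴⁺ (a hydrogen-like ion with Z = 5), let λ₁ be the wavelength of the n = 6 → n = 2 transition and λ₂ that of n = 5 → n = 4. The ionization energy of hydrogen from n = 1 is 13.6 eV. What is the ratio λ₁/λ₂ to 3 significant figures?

0.101

λ ∝ 1/ΔE ∝ 1/(1/n_f² − 1/n_i²), and the Z² and hc factors cancel in the ratio.
λ₁/λ₂ = (1/4² − 1/5²)/(1/2² − 1/6²) = 0.02250/0.2222 = 0.101.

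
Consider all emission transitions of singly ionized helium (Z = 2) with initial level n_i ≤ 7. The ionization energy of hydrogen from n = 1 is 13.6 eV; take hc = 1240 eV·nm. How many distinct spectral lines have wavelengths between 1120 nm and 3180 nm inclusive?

Enumerate all n_i → n_f pairs with 1 ≤ n_f < n_i ≤ 7 and compute λ = 1240 / [13.6·4·(1/n_f² − 1/n_i²)].
Lines falling in [1120, 3180] nm: 7→5 (1163 nm), 6→5 (1865 nm), 7→6 (3093 nm).

3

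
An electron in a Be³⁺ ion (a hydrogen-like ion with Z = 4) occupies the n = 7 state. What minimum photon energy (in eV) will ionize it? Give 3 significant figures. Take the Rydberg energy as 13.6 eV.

E_n = −13.6 Z²/n² = −217.6/n² eV for Z = 4.
E_7 = −217.6/49 = −4.44 eV, so ionization (to E = 0) requires 4.44 eV.

4.44 eV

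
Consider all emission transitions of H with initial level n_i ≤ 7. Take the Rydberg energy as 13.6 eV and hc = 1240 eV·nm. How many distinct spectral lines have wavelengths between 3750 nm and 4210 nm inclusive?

Enumerate all n_i → n_f pairs with 1 ≤ n_f < n_i ≤ 7 and compute λ = 1240 / [13.6·1·(1/n_f² − 1/n_i²)].
Lines falling in [3750, 4210] nm: 5→4 (4052 nm).

1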